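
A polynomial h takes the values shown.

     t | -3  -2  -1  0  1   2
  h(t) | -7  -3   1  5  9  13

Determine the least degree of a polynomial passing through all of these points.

Forward differences of the values at t = -3, -2, -1, 0, 1, 2:
  h  : -7  -3  1  5  9  13
  Δ  : 4  4  4  4  4
  Δ^2: 0  0  0  0
  Δ^3: 0  0  0
  Δ^4: 0  0
  Δ^5: 0
The first differences are constant (4) and nonzero, while all higher differences vanish, so the minimal degree is 1.

1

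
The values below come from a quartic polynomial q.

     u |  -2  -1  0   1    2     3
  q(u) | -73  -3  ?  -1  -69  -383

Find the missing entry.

1

The 5 known points determine the degree-4 polynomial uniquely.
Write q(u) = au^4 + bu^3 + cu^2 + du + e. Substituting each data point gives a linear system:
  16a - 8b + 4c - 2d + e = -73
  a - b + c - d + e = -3
  a + b + c + d + e = -1
  16a + 8b + 4c + 2d + e = -69
  81a + 27b + 9c + 3d + e = -383
Solving the system yields a = -5, b = 0, c = 2, d = 1, e = 1.
So q(u) = -5u⁴ + 2u² + u + 1.
Then q(0) = 1.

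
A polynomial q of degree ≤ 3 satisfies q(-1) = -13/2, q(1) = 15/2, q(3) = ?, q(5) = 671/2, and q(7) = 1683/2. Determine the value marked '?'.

On equispaced nodes a degree-3 polynomial has vanishing fourth forward difference, so
  q(-1) - 4·q(1) + 6·q(3) - 4·q(5) + q(7) = 0.
Substituting the known values and solving for q(3):
  6·q(3) = 537
  q(3) = 179/2.

179/2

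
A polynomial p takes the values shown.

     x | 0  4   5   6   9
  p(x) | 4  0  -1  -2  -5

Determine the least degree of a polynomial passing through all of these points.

1

Divided differences on the nodes 0, 4, 5, 6, 9:
  order 0: 4  0  -1  -2  -5
  order 1: -1  -1  -1  -1
  order 2: 0  0  0
  order 3: 0  0
  order 4: 0
The order-1 divided differences are all -1 (nonzero) and every higher order vanishes, so the data lies on a polynomial of degree exactly 1.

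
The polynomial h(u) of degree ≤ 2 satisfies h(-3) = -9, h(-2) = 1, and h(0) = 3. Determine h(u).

Using the Lagrange interpolation formula with nodes -3, -2, 0:
  L_0(u) = (u + 2)u / 3
  L_1(u) = (u + 3)u / -2
  L_2(u) = (u + 3)(u + 2) / 6
Then h(u) = -9·L_0(u) + 1·L_1(u) + 3·L_2(u).
Expanding and collecting terms gives h(u) = -3u^2 - 5u + 3.
Check: h(-2) = 1. ✓

h(u) = -3u^2 - 5u + 3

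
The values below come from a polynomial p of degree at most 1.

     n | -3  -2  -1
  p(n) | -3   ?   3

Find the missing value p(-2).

On equispaced nodes a degree-1 polynomial has vanishing second forward difference, so
  p(-3) - 2·p(-2) + p(-1) = 0.
Substituting the known values and solving for p(-2):
  -2·p(-2) = 0
  p(-2) = 0.

0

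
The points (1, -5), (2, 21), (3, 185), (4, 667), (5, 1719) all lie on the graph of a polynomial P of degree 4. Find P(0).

Forward differences of the values at t = 1, 2, 3, 4, 5:
  P  : -5  21  185  667  1719
  Δ  : 26  164  482  1052
  Δ^2: 138  318  570
  Δ^3: 180  252
  Δ^4: 72
The fourth differences are constant, confirming degree 4.
Interpolating (Newton forward form) and evaluating at t = 0 gives P(0) = -1.

-1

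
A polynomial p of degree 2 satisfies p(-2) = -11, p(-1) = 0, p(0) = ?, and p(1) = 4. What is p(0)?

The 3 known points determine the degree-2 polynomial uniquely.
Write p(n) = an^2 + bn + c. Substituting each data point gives a linear system:
  4a - 2b + c = -11
  a - b + c = 0
  a + b + c = 4
Solving the system yields a = -3, b = 2, c = 5.
So p(n) = -3n² + 2n + 5.
Then p(0) = 5.

5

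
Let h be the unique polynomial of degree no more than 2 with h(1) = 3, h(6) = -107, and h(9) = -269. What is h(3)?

-17

Write h(u) = au^2 + bu + c. Substituting each data point gives a linear system:
  a + b + c = 3
  36a + 6b + c = -107
  81a + 9b + c = -269
Solving the system yields a = -4, b = 6, c = 1.
So h(u) = -4u^2 + 6u + 1.
Then h(3) = -17.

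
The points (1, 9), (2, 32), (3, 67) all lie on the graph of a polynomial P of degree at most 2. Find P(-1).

Forward differences of the values at u = 1, 2, 3:
  P  : 9  32  67
  Δ  : 23  35
  Δ^2: 12
The second differences are constant, confirming degree 2.
Interpolating (Newton forward form) and evaluating at u = -1 gives P(-1) = -1.

-1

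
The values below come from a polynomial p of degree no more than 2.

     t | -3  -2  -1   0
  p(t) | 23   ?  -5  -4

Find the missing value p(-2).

On equispaced nodes a degree-2 polynomial has vanishing third forward difference, so
  - p(-3) + 3·p(-2) - 3·p(-1) + p(0) = 0.
Substituting the known values and solving for p(-2):
  3·p(-2) = 12
  p(-2) = 4.

4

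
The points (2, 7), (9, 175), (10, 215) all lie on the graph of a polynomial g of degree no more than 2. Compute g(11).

259

Write g(n) = an^2 + bn + c. Substituting each data point gives a linear system:
  4a + 2b + c = 7
  81a + 9b + c = 175
  100a + 10b + c = 215
Solving the system yields a = 2, b = 2, c = -5.
So g(n) = 2n² + 2n - 5.
Then g(11) = 259.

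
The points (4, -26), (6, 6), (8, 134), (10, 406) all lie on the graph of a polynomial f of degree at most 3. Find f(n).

Using the Lagrange interpolation formula with nodes 4, 6, 8, 10:
  L_0(n) = (n - 6)(n - 8)(n - 10) / -48
  L_1(n) = (n - 4)(n - 8)(n - 10) / 16
  L_2(n) = (n - 4)(n - 6)(n - 10) / -16
  L_3(n) = (n - 4)(n - 6)(n - 8) / 48
Then f(n) = -26·L_0(n) + 6·L_1(n) + 134·L_2(n) + 406·L_3(n).
Expanding and collecting terms gives f(n) = n^3 - 6n^2 + 6.
Check: f(10) = 406. ✓

f(n) = n^3 - 6n^2 + 6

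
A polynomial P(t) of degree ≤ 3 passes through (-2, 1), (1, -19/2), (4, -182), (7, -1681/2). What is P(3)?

-173/2

Using the Lagrange interpolation formula with nodes -2, 1, 4, 7:
  L_0(t) = (t - 1)(t - 4)(t - 7) / -162
  L_1(t) = (t + 2)(t - 4)(t - 7) / 54
  L_2(t) = (t + 2)(t - 1)(t - 7) / -54
  L_3(t) = (t + 2)(t - 1)(t - 4) / 162
Then P(t) = 1·L_0(t) - 19/2·L_1(t) - 182·L_2(t) - 1681/2·L_3(t).
Expanding and collecting terms gives P(t) = -2t³ - 3t² - (1/2)t - 4.
Evaluating at t = 3: P(3) = -173/2.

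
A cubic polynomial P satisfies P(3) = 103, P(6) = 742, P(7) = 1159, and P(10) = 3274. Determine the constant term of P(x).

4

Write P(x) = ax^3 + bx^2 + cx + d. Substituting each data point gives a linear system:
  27a + 9b + 3c + d = 103
  216a + 36b + 6c + d = 742
  343a + 49b + 7c + d = 1159
  1000a + 100b + 10c + d = 3274
Solving the system yields a = 3, b = 3, c = -3, d = 4.
So P(x) = 3x³ + 3x² - 3x + 4.
The constant term is 4.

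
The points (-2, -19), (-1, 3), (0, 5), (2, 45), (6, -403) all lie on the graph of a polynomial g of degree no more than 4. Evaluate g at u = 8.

Write g(u) = au^4 + bu^3 + cu^2 + du + e. Substituting each data point gives a linear system:
  16a - 8b + 4c - 2d + e = -19
  a - b + c - d + e = 3
  e = 5
  16a + 8b + 4c + 2d + e = 45
  1296a + 216b + 36c + 6d + e = -403
Solving the system yields a = -1, b = 3, c = 6, d = 4, e = 5.
So g(u) = -u^4 + 3u^3 + 6u^2 + 4u + 5.
Then g(8) = -2139.

-2139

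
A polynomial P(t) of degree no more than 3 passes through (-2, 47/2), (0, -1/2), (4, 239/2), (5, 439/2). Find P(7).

1091/2

Using the Lagrange interpolation formula with nodes -2, 0, 4, 5:
  L_0(t) = t(t - 4)(t - 5) / -84
  L_1(t) = (t + 2)(t - 4)(t - 5) / 40
  L_2(t) = (t + 2)t(t - 5) / -24
  L_3(t) = (t + 2)t(t - 4) / 35
Then P(t) = 47/2·L_0(t) - 1/2·L_1(t) + 239/2·L_2(t) + 439/2·L_3(t).
Expanding and collecting terms gives P(t) = t^3 + 5t^2 - 6t - 1/2.
Evaluating at t = 7: P(7) = 1091/2.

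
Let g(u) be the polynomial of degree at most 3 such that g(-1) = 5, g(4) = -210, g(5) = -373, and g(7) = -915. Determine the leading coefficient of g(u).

Write g(u) = au^3 + bu^2 + cu + d. Substituting each data point gives a linear system:
  -a + b - c + d = 5
  64a + 16b + 4c + d = -210
  125a + 25b + 5c + d = -373
  343a + 49b + 7c + d = -915
Solving the system yields a = -2, b = -4, c = -5, d = 2.
So g(u) = -2u³ - 4u² - 5u + 2.
The leading coefficient is -2.

-2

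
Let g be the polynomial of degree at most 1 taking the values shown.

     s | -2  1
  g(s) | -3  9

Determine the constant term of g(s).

Write g(s) = as + b. Substituting each data point gives a linear system:
  -2a + b = -3
  a + b = 9
Solving the system yields a = 4, b = 5.
So g(s) = 4s + 5.
The constant term is 5.

5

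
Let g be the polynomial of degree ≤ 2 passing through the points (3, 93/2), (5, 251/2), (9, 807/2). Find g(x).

g(x) = 5x^2 - (1/2)x + 3

Write g(x) = ax^2 + bx + c. Substituting each data point gives a linear system:
  9a + 3b + c = 93/2
  25a + 5b + c = 251/2
  81a + 9b + c = 807/2
Solving the system yields a = 5, b = -1/2, c = 3.
So g(x) = 5x² - (1/2)x + 3.
Check: g(9) = 807/2. ✓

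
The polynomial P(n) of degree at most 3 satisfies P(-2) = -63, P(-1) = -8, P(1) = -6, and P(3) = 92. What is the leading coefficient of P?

6

Write P(n) = an^3 + bn^2 + cn + d. Substituting each data point gives a linear system:
  -8a + 4b - 2c + d = -63
  -a + b - c + d = -8
  a + b + c + d = -6
  27a + 9b + 3c + d = 92
Solving the system yields a = 6, b = -6, c = -5, d = -1.
So P(n) = 6n^3 - 6n^2 - 5n - 1.
The leading coefficient is 6.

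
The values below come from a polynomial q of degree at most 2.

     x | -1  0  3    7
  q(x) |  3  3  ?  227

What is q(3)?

The 3 known points determine the degree-2 polynomial uniquely.
Write q(x) = ax^2 + bx + c. Substituting each data point gives a linear system:
  a - b + c = 3
  c = 3
  49a + 7b + c = 227
Solving the system yields a = 4, b = 4, c = 3.
So q(x) = 4x^2 + 4x + 3.
Then q(3) = 51.

51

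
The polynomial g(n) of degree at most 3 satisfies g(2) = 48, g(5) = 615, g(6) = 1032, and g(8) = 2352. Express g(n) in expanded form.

Using the Lagrange interpolation formula with nodes 2, 5, 6, 8:
  L_0(n) = (n - 5)(n - 6)(n - 8) / -72
  L_1(n) = (n - 2)(n - 6)(n - 8) / 9
  L_2(n) = (n - 2)(n - 5)(n - 8) / -8
  L_3(n) = (n - 2)(n - 5)(n - 6) / 36
Then g(n) = 48·L_0(n) + 615·L_1(n) + 1032·L_2(n) + 2352·L_3(n).
Expanding and collecting terms gives g(n) = 4n^3 + 5n^2 - 2n.
Check: g(5) = 615. ✓

g(n) = 4n^3 + 5n^2 - 2n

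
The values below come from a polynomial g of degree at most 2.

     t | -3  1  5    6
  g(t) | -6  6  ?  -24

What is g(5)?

-14

The 3 known points determine the degree-2 polynomial uniquely.
Write g(t) = at^2 + bt + c. Substituting each data point gives a linear system:
  9a - 3b + c = -6
  a + b + c = 6
  36a + 6b + c = -24
Solving the system yields a = -1, b = 1, c = 6.
So g(t) = -t² + t + 6.
Then g(5) = -14.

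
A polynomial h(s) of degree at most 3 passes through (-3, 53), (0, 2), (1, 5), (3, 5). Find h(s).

h(s) = -s^3 + 3s^2 + s + 2

Write h(s) = as^3 + bs^2 + cs + d. Substituting each data point gives a linear system:
  -27a + 9b - 3c + d = 53
  d = 2
  a + b + c + d = 5
  27a + 9b + 3c + d = 5
Solving the system yields a = -1, b = 3, c = 1, d = 2.
So h(s) = -s^3 + 3s^2 + s + 2.
Check: h(0) = 2. ✓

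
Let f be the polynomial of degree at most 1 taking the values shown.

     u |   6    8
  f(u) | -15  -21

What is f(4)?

-9

Using the Lagrange interpolation formula with nodes 6, 8:
  L_0(u) = (u - 8) / -2
  L_1(u) = (u - 6) / 2
Then f(u) = -15·L_0(u) - 21·L_1(u).
Expanding and collecting terms gives f(u) = -3u + 3.
Evaluating at u = 4: f(4) = -9.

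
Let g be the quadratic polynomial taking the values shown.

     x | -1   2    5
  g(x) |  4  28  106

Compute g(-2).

8

Write g(x) = ax^2 + bx + c. Substituting each data point gives a linear system:
  a - b + c = 4
  4a + 2b + c = 28
  25a + 5b + c = 106
Solving the system yields a = 3, b = 5, c = 6.
So g(x) = 3x^2 + 5x + 6.
Then g(-2) = 8.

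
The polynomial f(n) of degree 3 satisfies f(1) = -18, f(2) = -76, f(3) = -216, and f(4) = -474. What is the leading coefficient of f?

-6

Write f(n) = an^3 + bn^2 + cn + d. Substituting each data point gives a linear system:
  a + b + c + d = -18
  8a + 4b + 2c + d = -76
  27a + 9b + 3c + d = -216
  64a + 16b + 4c + d = -474
Solving the system yields a = -6, b = -5, c = -1, d = -6.
So f(n) = -6n^3 - 5n^2 - n - 6.
The leading coefficient is -6.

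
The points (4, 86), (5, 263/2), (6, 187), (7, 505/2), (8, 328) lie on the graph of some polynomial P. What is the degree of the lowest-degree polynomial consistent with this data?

Forward differences of the values at n = 4, 5, 6, 7, 8:
  P  : 86  263/2  187  505/2  328
  Δ  : 91/2  111/2  131/2  151/2
  Δ^2: 10  10  10
  Δ^3: 0  0
  Δ^4: 0
The second differences are constant (10) and nonzero, while all higher differences vanish, so the minimal degree is 2.

2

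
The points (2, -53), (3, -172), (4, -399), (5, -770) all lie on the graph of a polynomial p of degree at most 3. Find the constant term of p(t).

Write p(t) = at^3 + bt^2 + ct + d. Substituting each data point gives a linear system:
  8a + 4b + 2c + d = -53
  27a + 9b + 3c + d = -172
  64a + 16b + 4c + d = -399
  125a + 25b + 5c + d = -770
Solving the system yields a = -6, b = 0, c = -5, d = 5.
So p(t) = -6t³ - 5t + 5.
The constant term is 5.

5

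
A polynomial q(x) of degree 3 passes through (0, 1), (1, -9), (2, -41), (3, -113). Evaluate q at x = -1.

Using the Lagrange interpolation formula with nodes 0, 1, 2, 3:
  L_0(x) = (x - 1)(x - 2)(x - 3) / -6
  L_1(x) = x(x - 2)(x - 3) / 2
  L_2(x) = x(x - 1)(x - 3) / -2
  L_3(x) = x(x - 1)(x - 2) / 6
Then q(x) = 1·L_0(x) - 9·L_1(x) - 41·L_2(x) - 113·L_3(x).
Expanding and collecting terms gives q(x) = -3x^3 - 2x^2 - 5x + 1.
Evaluating at x = -1: q(-1) = 7.

7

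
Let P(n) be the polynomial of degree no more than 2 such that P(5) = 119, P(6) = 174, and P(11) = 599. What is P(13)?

839

Write P(n) = an^2 + bn + c. Substituting each data point gives a linear system:
  25a + 5b + c = 119
  36a + 6b + c = 174
  121a + 11b + c = 599
Solving the system yields a = 5, b = 0, c = -6.
So P(n) = 5n^2 - 6.
Then P(13) = 839.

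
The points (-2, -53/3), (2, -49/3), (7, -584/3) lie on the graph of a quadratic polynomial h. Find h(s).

h(s) = -4s^2 + (1/3)s - 1

Write h(s) = as^2 + bs + c. Substituting each data point gives a linear system:
  4a - 2b + c = -53/3
  4a + 2b + c = -49/3
  49a + 7b + c = -584/3
Solving the system yields a = -4, b = 1/3, c = -1.
So h(s) = -4s^2 + (1/3)s - 1.
Check: h(-2) = -53/3. ✓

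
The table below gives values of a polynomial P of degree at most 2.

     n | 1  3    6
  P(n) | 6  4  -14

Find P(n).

Write P(n) = an^2 + bn + c. Substituting each data point gives a linear system:
  a + b + c = 6
  9a + 3b + c = 4
  36a + 6b + c = -14
Solving the system yields a = -1, b = 3, c = 4.
So P(n) = -n^2 + 3n + 4.
Check: P(3) = 4. ✓

P(n) = -n^2 + 3n + 4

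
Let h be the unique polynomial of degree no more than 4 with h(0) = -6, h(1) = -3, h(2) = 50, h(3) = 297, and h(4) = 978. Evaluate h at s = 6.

5082

Using the Lagrange interpolation formula with nodes 0, 1, 2, 3, 4:
  L_0(s) = (s - 1)(s - 2)(s - 3)(s - 4) / 24
  L_1(s) = s(s - 2)(s - 3)(s - 4) / -6
  L_2(s) = s(s - 1)(s - 3)(s - 4) / 4
  L_3(s) = s(s - 1)(s - 2)(s - 4) / -6
  L_4(s) = s(s - 1)(s - 2)(s - 3) / 24
Then h(s) = -6·L_0(s) - 3·L_1(s) + 50·L_2(s) + 297·L_3(s) + 978·L_4(s).
Expanding and collecting terms gives h(s) = 4s^4 - 3s^2 + 2s - 6.
Evaluating at s = 6: h(6) = 5082.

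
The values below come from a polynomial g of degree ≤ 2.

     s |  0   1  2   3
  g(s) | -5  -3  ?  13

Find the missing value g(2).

The 3 known points determine the degree-2 polynomial uniquely.
Write g(s) = as^2 + bs + c. Substituting each data point gives a linear system:
  c = -5
  a + b + c = -3
  9a + 3b + c = 13
Solving the system yields a = 2, b = 0, c = -5.
So g(s) = 2s^2 - 5.
Then g(2) = 3.

3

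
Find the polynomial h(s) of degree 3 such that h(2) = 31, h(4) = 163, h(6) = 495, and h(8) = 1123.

h(s) = 2s^3 + s^2 + 4s + 3

Using the Lagrange interpolation formula with nodes 2, 4, 6, 8:
  L_0(s) = (s - 4)(s - 6)(s - 8) / -48
  L_1(s) = (s - 2)(s - 6)(s - 8) / 16
  L_2(s) = (s - 2)(s - 4)(s - 8) / -16
  L_3(s) = (s - 2)(s - 4)(s - 6) / 48
Then h(s) = 31·L_0(s) + 163·L_1(s) + 495·L_2(s) + 1123·L_3(s).
Expanding and collecting terms gives h(s) = 2s^3 + s^2 + 4s + 3.
Check: h(2) = 31. ✓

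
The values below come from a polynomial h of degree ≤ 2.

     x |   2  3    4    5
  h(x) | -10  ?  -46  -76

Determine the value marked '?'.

On equispaced nodes a degree-2 polynomial has vanishing third forward difference, so
  - h(2) + 3·h(3) - 3·h(4) + h(5) = 0.
Substituting the known values and solving for h(3):
  3·h(3) = -72
  h(3) = -24.

-24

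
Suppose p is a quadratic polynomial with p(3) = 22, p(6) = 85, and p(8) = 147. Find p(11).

Write p(n) = an^2 + bn + c. Substituting each data point gives a linear system:
  9a + 3b + c = 22
  36a + 6b + c = 85
  64a + 8b + c = 147
Solving the system yields a = 2, b = 3, c = -5.
So p(n) = 2n^2 + 3n - 5.
Then p(11) = 270.

270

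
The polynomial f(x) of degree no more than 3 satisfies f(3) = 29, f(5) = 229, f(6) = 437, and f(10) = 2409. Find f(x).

Write f(x) = ax^3 + bx^2 + cx + d. Substituting each data point gives a linear system:
  27a + 9b + 3c + d = 29
  125a + 25b + 5c + d = 229
  216a + 36b + 6c + d = 437
  1000a + 100b + 10c + d = 2409
Solving the system yields a = 3, b = -6, c = 1, d = -1.
So f(x) = 3x^3 - 6x^2 + x - 1.
Check: f(6) = 437. ✓

f(x) = 3x^3 - 6x^2 + x - 1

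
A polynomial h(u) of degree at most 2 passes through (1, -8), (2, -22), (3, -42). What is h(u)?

Using the Lagrange interpolation formula with nodes 1, 2, 3:
  L_0(u) = (u - 2)(u - 3) / 2
  L_1(u) = (u - 1)(u - 3) / -1
  L_2(u) = (u - 1)(u - 2) / 2
Then h(u) = -8·L_0(u) - 22·L_1(u) - 42·L_2(u).
Expanding and collecting terms gives h(u) = -3u^2 - 5u.
Check: h(1) = -8. ✓

h(u) = -3u^2 - 5u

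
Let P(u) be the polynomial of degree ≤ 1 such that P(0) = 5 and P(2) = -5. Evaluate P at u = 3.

Using the Lagrange interpolation formula with nodes 0, 2:
  L_0(u) = (u - 2) / -2
  L_1(u) = u / 2
Then P(u) = 5·L_0(u) - 5·L_1(u).
Expanding and collecting terms gives P(u) = -5u + 5.
Evaluating at u = 3: P(3) = -10.

-10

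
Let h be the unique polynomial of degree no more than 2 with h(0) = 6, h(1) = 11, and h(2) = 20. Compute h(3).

Using the Lagrange interpolation formula with nodes 0, 1, 2:
  L_0(n) = (n - 1)(n - 2) / 2
  L_1(n) = n(n - 2) / -1
  L_2(n) = n(n - 1) / 2
Then h(n) = 6·L_0(n) + 11·L_1(n) + 20·L_2(n).
Expanding and collecting terms gives h(n) = 2n^2 + 3n + 6.
Evaluating at n = 3: h(3) = 33.

33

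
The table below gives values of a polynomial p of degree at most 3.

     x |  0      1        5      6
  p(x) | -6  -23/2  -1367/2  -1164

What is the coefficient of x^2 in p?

Write p(x) = ax^3 + bx^2 + cx + d. Substituting each data point gives a linear system:
  d = -6
  a + b + c + d = -23/2
  125a + 25b + 5c + d = -1367/2
  216a + 36b + 6c + d = -1164
Solving the system yields a = -5, b = -5/2, c = 2, d = -6.
So p(x) = -5x^3 - (5/2)x^2 + 2x - 6.
The coefficient of x^2 is -5/2.

-5/2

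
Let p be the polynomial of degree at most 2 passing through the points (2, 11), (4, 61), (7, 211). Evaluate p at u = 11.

551

Using the Lagrange interpolation formula with nodes 2, 4, 7:
  L_0(u) = (u - 4)(u - 7) / 10
  L_1(u) = (u - 2)(u - 7) / -6
  L_2(u) = (u - 2)(u - 4) / 15
Then p(u) = 11·L_0(u) + 61·L_1(u) + 211·L_2(u).
Expanding and collecting terms gives p(u) = 5u² - 5u + 1.
Evaluating at u = 11: p(11) = 551.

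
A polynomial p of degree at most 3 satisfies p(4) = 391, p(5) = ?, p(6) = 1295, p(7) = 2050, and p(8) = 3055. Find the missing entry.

754

On equispaced nodes a degree-3 polynomial has vanishing fourth forward difference, so
  p(4) - 4·p(5) + 6·p(6) - 4·p(7) + p(8) = 0.
Substituting the known values and solving for p(5):
  -4·p(5) = -3016
  p(5) = 754.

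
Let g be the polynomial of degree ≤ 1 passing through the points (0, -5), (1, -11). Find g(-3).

Write g(s) = as + b. Substituting each data point gives a linear system:
  b = -5
  a + b = -11
Solving the system yields a = -6, b = -5.
So g(s) = -6s - 5.
Then g(-3) = 13.

13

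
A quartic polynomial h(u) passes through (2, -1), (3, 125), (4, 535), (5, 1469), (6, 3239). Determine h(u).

Write h(u) = au^4 + bu^3 + cu^2 + du + e. Substituting each data point gives a linear system:
  16a + 8b + 4c + 2d + e = -1
  81a + 27b + 9c + 3d + e = 125
  256a + 64b + 16c + 4d + e = 535
  625a + 125b + 25c + 5d + e = 1469
  1296a + 216b + 36c + 6d + e = 3239
Solving the system yields a = 3, b = -2, c = -5, d = -6, e = -1.
So h(u) = 3u^4 - 2u^3 - 5u^2 - 6u - 1.
Check: h(2) = -1. ✓

h(u) = 3u^4 - 2u^3 - 5u^2 - 6u - 1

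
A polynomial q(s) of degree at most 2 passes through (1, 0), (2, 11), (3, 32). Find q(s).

q(s) = 5s^2 - 4s - 1

Write q(s) = as^2 + bs + c. Substituting each data point gives a linear system:
  a + b + c = 0
  4a + 2b + c = 11
  9a + 3b + c = 32
Solving the system yields a = 5, b = -4, c = -1.
So q(s) = 5s^2 - 4s - 1.
Check: q(3) = 32. ✓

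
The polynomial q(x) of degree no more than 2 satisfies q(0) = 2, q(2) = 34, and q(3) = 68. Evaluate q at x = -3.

44

Write q(x) = ax^2 + bx + c. Substituting each data point gives a linear system:
  c = 2
  4a + 2b + c = 34
  9a + 3b + c = 68
Solving the system yields a = 6, b = 4, c = 2.
So q(x) = 6x^2 + 4x + 2.
Then q(-3) = 44.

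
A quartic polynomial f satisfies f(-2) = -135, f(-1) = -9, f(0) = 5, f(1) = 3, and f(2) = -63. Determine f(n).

f(n) = -6n^4 + 4n^3 - 2n^2 + 2n + 5

Write f(n) = an^4 + bn^3 + cn^2 + dn + e. Substituting each data point gives a linear system:
  16a - 8b + 4c - 2d + e = -135
  a - b + c - d + e = -9
  e = 5
  a + b + c + d + e = 3
  16a + 8b + 4c + 2d + e = -63
Solving the system yields a = -6, b = 4, c = -2, d = 2, e = 5.
So f(n) = -6n^4 + 4n^3 - 2n^2 + 2n + 5.
Check: f(0) = 5. ✓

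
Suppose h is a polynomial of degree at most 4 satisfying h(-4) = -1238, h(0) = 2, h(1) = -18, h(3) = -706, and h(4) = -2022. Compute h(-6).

Write h(t) = at^4 + bt^3 + ct^2 + dt + e. Substituting each data point gives a linear system:
  256a - 64b + 16c - 4d + e = -1238
  e = 2
  a + b + c + d + e = -18
  81a + 27b + 9c + 3d + e = -706
  256a + 64b + 16c + 4d + e = -2022
Solving the system yields a = -6, b = -6, c = -6, d = -2, e = 2.
So h(t) = -6t⁴ - 6t³ - 6t² - 2t + 2.
Then h(-6) = -6682.

-6682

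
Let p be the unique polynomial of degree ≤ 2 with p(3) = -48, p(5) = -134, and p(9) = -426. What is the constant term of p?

6

Write p(n) = an^2 + bn + c. Substituting each data point gives a linear system:
  9a + 3b + c = -48
  25a + 5b + c = -134
  81a + 9b + c = -426
Solving the system yields a = -5, b = -3, c = 6.
So p(n) = -5n^2 - 3n + 6.
The constant term is 6.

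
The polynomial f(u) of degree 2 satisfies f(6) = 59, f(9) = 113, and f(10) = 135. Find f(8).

Write f(u) = au^2 + bu + c. Substituting each data point gives a linear system:
  36a + 6b + c = 59
  81a + 9b + c = 113
  100a + 10b + c = 135
Solving the system yields a = 1, b = 3, c = 5.
So f(u) = u² + 3u + 5.
Then f(8) = 93.

93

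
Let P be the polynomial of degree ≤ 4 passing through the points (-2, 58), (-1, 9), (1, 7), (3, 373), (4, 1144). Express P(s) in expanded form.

Using the Lagrange interpolation formula with nodes -2, -1, 1, 3, 4:
  L_0(s) = (s + 1)(s - 1)(s - 3)(s - 4) / 90
  L_1(s) = (s + 2)(s - 1)(s - 3)(s - 4) / -40
  L_2(s) = (s + 2)(s + 1)(s - 3)(s - 4) / 36
  L_3(s) = (s + 2)(s + 1)(s - 1)(s - 4) / -40
  L_4(s) = (s + 2)(s + 1)(s - 1)(s - 3) / 90
Then P(s) = 58·L_0(s) + 9·L_1(s) + 7·L_2(s) + 373·L_3(s) + 1144·L_4(s).
Expanding and collecting terms gives P(s) = 4s⁴ + 2s³ - 3s + 4.
Check: P(3) = 373. ✓

P(s) = 4s^4 + 2s^3 - 3s + 4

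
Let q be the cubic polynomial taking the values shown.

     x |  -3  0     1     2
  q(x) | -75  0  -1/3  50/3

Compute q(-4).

-556/3

Write q(x) = ax^3 + bx^2 + cx + d. Substituting each data point gives a linear system:
  -27a + 9b - 3c + d = -75
  d = 0
  a + b + c + d = -1/3
  8a + 4b + 2c + d = 50/3
Solving the system yields a = 3, b = -1/3, c = -3, d = 0.
So q(x) = 3x³ - (1/3)x² - 3x.
Then q(-4) = -556/3.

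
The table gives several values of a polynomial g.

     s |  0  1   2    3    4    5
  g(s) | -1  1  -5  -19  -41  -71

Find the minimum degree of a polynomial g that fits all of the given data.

2

Forward differences of the values at s = 0, 1, 2, 3, 4, 5:
  g  : -1  1  -5  -19  -41  -71
  Δ  : 2  -6  -14  -22  -30
  Δ^2: -8  -8  -8  -8
  Δ^3: 0  0  0
  Δ^4: 0  0
  Δ^5: 0
The second differences are constant (-8) and nonzero, while all higher differences vanish, so the minimal degree is 2.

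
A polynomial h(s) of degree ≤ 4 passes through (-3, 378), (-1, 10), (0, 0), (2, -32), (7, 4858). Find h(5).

970

Write h(s) = as^4 + bs^3 + cs^2 + ds + e. Substituting each data point gives a linear system:
  81a - 27b + 9c - 3d + e = 378
  a - b + c - d + e = 10
  e = 0
  16a + 8b + 4c + 2d + e = -32
  2401a + 343b + 49c + 7d + e = 4858
Solving the system yields a = 3, b = -6, c = -5, d = -6, e = 0.
So h(s) = 3s⁴ - 6s³ - 5s² - 6s.
Then h(5) = 970.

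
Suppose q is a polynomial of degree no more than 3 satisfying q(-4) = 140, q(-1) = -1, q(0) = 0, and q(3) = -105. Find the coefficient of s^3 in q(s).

-3

Write q(s) = as^3 + bs^2 + cs + d. Substituting each data point gives a linear system:
  -64a + 16b - 4c + d = 140
  -a + b - c + d = -1
  d = 0
  27a + 9b + 3c + d = -105
Solving the system yields a = -3, b = -3, c = 1, d = 0.
So q(s) = -3s^3 - 3s^2 + s.
The leading coefficient is -3.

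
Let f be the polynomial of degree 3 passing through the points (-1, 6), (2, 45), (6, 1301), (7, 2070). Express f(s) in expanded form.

Write f(s) = as^3 + bs^2 + cs + d. Substituting each data point gives a linear system:
  -a + b - c + d = 6
  8a + 4b + 2c + d = 45
  216a + 36b + 6c + d = 1301
  343a + 49b + 7c + d = 2070
Solving the system yields a = 6, b = 1, c = -6, d = 5.
So f(s) = 6s^3 + s^2 - 6s + 5.
Check: f(2) = 45. ✓

f(s) = 6s^3 + s^2 - 6s + 5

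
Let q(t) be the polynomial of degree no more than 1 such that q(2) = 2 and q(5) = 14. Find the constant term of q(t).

-6

Write q(t) = at + b. Substituting each data point gives a linear system:
  2a + b = 2
  5a + b = 14
Solving the system yields a = 4, b = -6.
So q(t) = 4t - 6.
The constant term is -6.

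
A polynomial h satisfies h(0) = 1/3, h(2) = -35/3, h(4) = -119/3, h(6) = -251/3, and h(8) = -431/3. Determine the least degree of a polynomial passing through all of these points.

2

Forward differences of the values at s = 0, 2, 4, 6, 8:
  h  : 1/3  -35/3  -119/3  -251/3  -431/3
  Δ  : -12  -28  -44  -60
  Δ^2: -16  -16  -16
  Δ^3: 0  0
  Δ^4: 0
The second differences are constant (-16) and nonzero, while all higher differences vanish, so the minimal degree is 2.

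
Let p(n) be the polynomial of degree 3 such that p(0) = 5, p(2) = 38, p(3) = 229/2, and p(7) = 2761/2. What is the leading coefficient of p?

Write p(n) = an^3 + bn^2 + cn + d. Substituting each data point gives a linear system:
  d = 5
  8a + 4b + 2c + d = 38
  27a + 9b + 3c + d = 229/2
  343a + 49b + 7c + d = 2761/2
Solving the system yields a = 4, b = 0, c = 1/2, d = 5.
So p(n) = 4n^3 + (1/2)n + 5.
The leading coefficient is 4.

4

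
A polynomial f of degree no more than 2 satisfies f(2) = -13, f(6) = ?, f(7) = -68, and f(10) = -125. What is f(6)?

-53

The 3 known points determine the degree-2 polynomial uniquely.
Write f(s) = as^2 + bs + c. Substituting each data point gives a linear system:
  4a + 2b + c = -13
  49a + 7b + c = -68
  100a + 10b + c = -125
Solving the system yields a = -1, b = -2, c = -5.
So f(s) = -s² - 2s - 5.
Then f(6) = -53.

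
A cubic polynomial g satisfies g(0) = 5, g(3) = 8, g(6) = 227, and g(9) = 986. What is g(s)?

g(s) = 2s^3 - 6s^2 + s + 5

Write g(s) = as^3 + bs^2 + cs + d. Substituting each data point gives a linear system:
  d = 5
  27a + 9b + 3c + d = 8
  216a + 36b + 6c + d = 227
  729a + 81b + 9c + d = 986
Solving the system yields a = 2, b = -6, c = 1, d = 5.
So g(s) = 2s^3 - 6s^2 + s + 5.
Check: g(6) = 227. ✓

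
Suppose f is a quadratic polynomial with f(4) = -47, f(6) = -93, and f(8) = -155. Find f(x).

Write f(x) = ax^2 + bx + c. Substituting each data point gives a linear system:
  16a + 4b + c = -47
  36a + 6b + c = -93
  64a + 8b + c = -155
Solving the system yields a = -2, b = -3, c = -3.
So f(x) = -2x² - 3x - 3.
Check: f(8) = -155. ✓

f(x) = -2x^2 - 3x - 3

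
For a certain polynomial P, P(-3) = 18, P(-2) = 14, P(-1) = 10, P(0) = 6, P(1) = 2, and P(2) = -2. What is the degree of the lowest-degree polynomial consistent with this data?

1

Forward differences of the values at u = -3, -2, -1, 0, 1, 2:
  P  : 18  14  10  6  2  -2
  Δ  : -4  -4  -4  -4  -4
  Δ^2: 0  0  0  0
  Δ^3: 0  0  0
  Δ^4: 0  0
  Δ^5: 0
The first differences are constant (-4) and nonzero, while all higher differences vanish, so the minimal degree is 1.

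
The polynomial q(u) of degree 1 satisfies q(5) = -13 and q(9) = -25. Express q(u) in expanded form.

q(u) = -3u + 2

Write q(u) = au + b. Substituting each data point gives a linear system:
  5a + b = -13
  9a + b = -25
Solving the system yields a = -3, b = 2.
So q(u) = -3u + 2.
Check: q(5) = -13. ✓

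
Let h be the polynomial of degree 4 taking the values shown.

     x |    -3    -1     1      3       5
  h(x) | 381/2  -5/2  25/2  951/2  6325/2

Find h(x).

Write h(x) = ax^4 + bx^3 + cx^2 + dx + e. Substituting each data point gives a linear system:
  81a - 27b + 9c - 3d + e = 381/2
  a - b + c - d + e = -5/2
  a + b + c + d + e = 25/2
  81a + 27b + 9c + 3d + e = 951/2
  625a + 125b + 25c + 5d + e = 6325/2
Solving the system yields a = 4, b = 5, c = 1, d = 5/2, e = 0.
So h(x) = 4x^4 + 5x^3 + x^2 + (5/2)x.
Check: h(-3) = 381/2. ✓

h(x) = 4x^4 + 5x^3 + x^2 + (5/2)x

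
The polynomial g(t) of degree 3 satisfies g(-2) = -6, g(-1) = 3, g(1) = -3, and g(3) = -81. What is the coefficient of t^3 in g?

Write g(t) = at^3 + bt^2 + ct + d. Substituting each data point gives a linear system:
  -8a + 4b - 2c + d = -6
  -a + b - c + d = 3
  a + b + c + d = -3
  27a + 9b + 3c + d = -81
Solving the system yields a = -1, b = -6, c = -2, d = 6.
So g(t) = -t^3 - 6t^2 - 2t + 6.
The leading coefficient is -1.

-1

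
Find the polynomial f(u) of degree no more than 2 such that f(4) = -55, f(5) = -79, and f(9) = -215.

f(u) = -2u^2 - 6u + 1

Write f(u) = au^2 + bu + c. Substituting each data point gives a linear system:
  16a + 4b + c = -55
  25a + 5b + c = -79
  81a + 9b + c = -215
Solving the system yields a = -2, b = -6, c = 1.
So f(u) = -2u^2 - 6u + 1.
Check: f(9) = -215. ✓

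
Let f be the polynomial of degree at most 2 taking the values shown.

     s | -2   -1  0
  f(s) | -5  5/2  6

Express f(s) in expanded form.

f(s) = -2s^2 + (3/2)s + 6

Write f(s) = as^2 + bs + c. Substituting each data point gives a linear system:
  4a - 2b + c = -5
  a - b + c = 5/2
  c = 6
Solving the system yields a = -2, b = 3/2, c = 6.
So f(s) = -2s^2 + (3/2)s + 6.
Check: f(0) = 6. ✓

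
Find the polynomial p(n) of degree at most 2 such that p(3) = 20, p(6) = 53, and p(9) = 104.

Using the Lagrange interpolation formula with nodes 3, 6, 9:
  L_0(n) = (n - 6)(n - 9) / 18
  L_1(n) = (n - 3)(n - 9) / -9
  L_2(n) = (n - 3)(n - 6) / 18
Then p(n) = 20·L_0(n) + 53·L_1(n) + 104·L_2(n).
Expanding and collecting terms gives p(n) = n^2 + 2n + 5.
Check: p(3) = 20. ✓

p(n) = n^2 + 2n + 5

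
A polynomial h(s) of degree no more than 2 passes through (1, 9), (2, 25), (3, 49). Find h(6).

169

Using the Lagrange interpolation formula with nodes 1, 2, 3:
  L_0(s) = (s - 2)(s - 3) / 2
  L_1(s) = (s - 1)(s - 3) / -1
  L_2(s) = (s - 1)(s - 2) / 2
Then h(s) = 9·L_0(s) + 25·L_1(s) + 49·L_2(s).
Expanding and collecting terms gives h(s) = 4s^2 + 4s + 1.
Evaluating at s = 6: h(6) = 169.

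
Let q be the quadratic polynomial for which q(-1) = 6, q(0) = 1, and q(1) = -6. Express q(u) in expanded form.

q(u) = -u^2 - 6u + 1

Write q(u) = au^2 + bu + c. Substituting each data point gives a linear system:
  a - b + c = 6
  c = 1
  a + b + c = -6
Solving the system yields a = -1, b = -6, c = 1.
So q(u) = -u^2 - 6u + 1.
Check: q(-1) = 6. ✓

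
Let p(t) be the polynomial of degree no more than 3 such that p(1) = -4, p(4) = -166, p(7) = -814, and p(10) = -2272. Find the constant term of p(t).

Write p(t) = at^3 + bt^2 + ct + d. Substituting each data point gives a linear system:
  a + b + c + d = -4
  64a + 16b + 4c + d = -166
  343a + 49b + 7c + d = -814
  1000a + 100b + 10c + d = -2272
Solving the system yields a = -2, b = -3, c = 3, d = -2.
So p(t) = -2t³ - 3t² + 3t - 2.
The constant term is -2.

-2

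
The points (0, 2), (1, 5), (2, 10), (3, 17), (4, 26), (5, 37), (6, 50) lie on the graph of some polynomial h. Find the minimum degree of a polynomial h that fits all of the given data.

2

Forward differences of the values at x = 0, 1, 2, 3, 4, 5, 6:
  h  : 2  5  10  17  26  37  50
  Δ  : 3  5  7  9  11  13
  Δ^2: 2  2  2  2  2
  Δ^3: 0  0  0  0
  Δ^4: 0  0  0
  Δ^5: 0  0
  Δ^6: 0
The second differences are constant (2) and nonzero, while all higher differences vanish, so the minimal degree is 2.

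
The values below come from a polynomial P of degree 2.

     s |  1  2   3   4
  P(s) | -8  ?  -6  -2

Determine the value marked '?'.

On equispaced nodes a degree-2 polynomial has vanishing third forward difference, so
  - P(1) + 3·P(2) - 3·P(3) + P(4) = 0.
Substituting the known values and solving for P(2):
  3·P(2) = -24
  P(2) = -8.

-8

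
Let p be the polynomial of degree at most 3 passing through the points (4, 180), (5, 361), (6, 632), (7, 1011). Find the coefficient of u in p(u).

Write p(u) = au^3 + bu^2 + cu + d. Substituting each data point gives a linear system:
  64a + 16b + 4c + d = 180
  125a + 25b + 5c + d = 361
  216a + 36b + 6c + d = 632
  343a + 49b + 7c + d = 1011
Solving the system yields a = 3, b = 0, c = -2, d = -4.
So p(u) = 3u³ - 2u - 4.
The coefficient of u is -2.

-2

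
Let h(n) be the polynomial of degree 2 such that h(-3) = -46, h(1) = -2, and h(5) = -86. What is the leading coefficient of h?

-4

Write h(n) = an^2 + bn + c. Substituting each data point gives a linear system:
  9a - 3b + c = -46
  a + b + c = -2
  25a + 5b + c = -86
Solving the system yields a = -4, b = 3, c = -1.
So h(n) = -4n^2 + 3n - 1.
The leading coefficient is -4.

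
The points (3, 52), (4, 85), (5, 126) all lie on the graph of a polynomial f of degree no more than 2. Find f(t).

f(t) = 4t^2 + 5t + 1

Write f(t) = at^2 + bt + c. Substituting each data point gives a linear system:
  9a + 3b + c = 52
  16a + 4b + c = 85
  25a + 5b + c = 126
Solving the system yields a = 4, b = 5, c = 1.
So f(t) = 4t^2 + 5t + 1.
Check: f(3) = 52. ✓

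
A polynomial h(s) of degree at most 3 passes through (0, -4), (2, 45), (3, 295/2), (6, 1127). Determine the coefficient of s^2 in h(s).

Write h(s) = as^3 + bs^2 + cs + d. Substituting each data point gives a linear system:
  d = -4
  8a + 4b + 2c + d = 45
  27a + 9b + 3c + d = 295/2
  216a + 36b + 6c + d = 1127
Solving the system yields a = 5, b = 1, c = 5/2, d = -4.
So h(s) = 5s^3 + s^2 + (5/2)s - 4.
The coefficient of s^2 is 1.

1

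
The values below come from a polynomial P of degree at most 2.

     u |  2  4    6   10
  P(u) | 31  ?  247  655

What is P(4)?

The 3 known points determine the degree-2 polynomial uniquely.
Write P(u) = au^2 + bu + c. Substituting each data point gives a linear system:
  4a + 2b + c = 31
  36a + 6b + c = 247
  100a + 10b + c = 655
Solving the system yields a = 6, b = 6, c = -5.
So P(u) = 6u² + 6u - 5.
Then P(4) = 115.

115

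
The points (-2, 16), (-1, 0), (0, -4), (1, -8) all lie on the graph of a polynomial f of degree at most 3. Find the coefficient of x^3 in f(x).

-2

Write f(x) = ax^3 + bx^2 + cx + d. Substituting each data point gives a linear system:
  -8a + 4b - 2c + d = 16
  -a + b - c + d = 0
  d = -4
  a + b + c + d = -8
Solving the system yields a = -2, b = 0, c = -2, d = -4.
So f(x) = -2x^3 - 2x - 4.
The leading coefficient is -2.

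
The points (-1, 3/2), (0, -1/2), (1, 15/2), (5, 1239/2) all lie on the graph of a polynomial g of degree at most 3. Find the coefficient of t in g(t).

-1

Write g(t) = at^3 + bt^2 + ct + d. Substituting each data point gives a linear system:
  -a + b - c + d = 3/2
  d = -1/2
  a + b + c + d = 15/2
  125a + 25b + 5c + d = 1239/2
Solving the system yields a = 4, b = 5, c = -1, d = -1/2.
So g(t) = 4t³ + 5t² - t - 1/2.
The coefficient of t is -1.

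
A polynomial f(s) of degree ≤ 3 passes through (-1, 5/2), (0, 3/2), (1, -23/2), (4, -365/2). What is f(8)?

-1885/2

Using the Lagrange interpolation formula with nodes -1, 0, 1, 4:
  L_0(s) = s(s - 1)(s - 4) / -10
  L_1(s) = (s + 1)(s - 1)(s - 4) / 4
  L_2(s) = (s + 1)s(s - 4) / -6
  L_3(s) = (s + 1)s(s - 1) / 60
Then f(s) = 5/2·L_0(s) + 3/2·L_1(s) - 23/2·L_2(s) - 365/2·L_3(s).
Expanding and collecting terms gives f(s) = -s^3 - 6s^2 - 6s + 3/2.
Evaluating at s = 8: f(8) = -1885/2.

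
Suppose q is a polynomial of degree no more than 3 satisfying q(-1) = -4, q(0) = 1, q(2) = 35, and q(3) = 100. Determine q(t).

q(t) = 3t^3 + t^2 + 3t + 1

Using the Lagrange interpolation formula with nodes -1, 0, 2, 3:
  L_0(t) = t(t - 2)(t - 3) / -12
  L_1(t) = (t + 1)(t - 2)(t - 3) / 6
  L_2(t) = (t + 1)t(t - 3) / -6
  L_3(t) = (t + 1)t(t - 2) / 12
Then q(t) = -4·L_0(t) + 1·L_1(t) + 35·L_2(t) + 100·L_3(t).
Expanding and collecting terms gives q(t) = 3t^3 + t^2 + 3t + 1.
Check: q(2) = 35. ✓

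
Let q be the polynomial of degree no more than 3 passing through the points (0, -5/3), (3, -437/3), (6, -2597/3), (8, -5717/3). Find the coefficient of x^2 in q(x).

-5

Write q(x) = ax^3 + bx^2 + cx + d. Substituting each data point gives a linear system:
  d = -5/3
  27a + 9b + 3c + d = -437/3
  216a + 36b + 6c + d = -2597/3
  512a + 64b + 8c + d = -5717/3
Solving the system yields a = -3, b = -5, c = -6, d = -5/3.
So q(x) = -3x³ - 5x² - 6x - 5/3.
The coefficient of x^2 is -5.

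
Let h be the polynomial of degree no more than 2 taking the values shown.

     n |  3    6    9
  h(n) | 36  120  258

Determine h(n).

h(n) = 3n^2 + n + 6

Using the Lagrange interpolation formula with nodes 3, 6, 9:
  L_0(n) = (n - 6)(n - 9) / 18
  L_1(n) = (n - 3)(n - 9) / -9
  L_2(n) = (n - 3)(n - 6) / 18
Then h(n) = 36·L_0(n) + 120·L_1(n) + 258·L_2(n).
Expanding and collecting terms gives h(n) = 3n^2 + n + 6.
Check: h(3) = 36. ✓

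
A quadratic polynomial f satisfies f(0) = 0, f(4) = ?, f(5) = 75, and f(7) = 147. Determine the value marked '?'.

48

The 3 known points determine the degree-2 polynomial uniquely.
Write f(t) = at^2 + bt + c. Substituting each data point gives a linear system:
  c = 0
  25a + 5b + c = 75
  49a + 7b + c = 147
Solving the system yields a = 3, b = 0, c = 0.
So f(t) = 3t^2.
Then f(4) = 48.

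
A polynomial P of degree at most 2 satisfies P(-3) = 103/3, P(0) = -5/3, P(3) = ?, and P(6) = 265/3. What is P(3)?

On equispaced nodes a degree-2 polynomial has vanishing third forward difference, so
  - P(-3) + 3·P(0) - 3·P(3) + P(6) = 0.
Substituting the known values and solving for P(3):
  -3·P(3) = -49
  P(3) = 49/3.

49/3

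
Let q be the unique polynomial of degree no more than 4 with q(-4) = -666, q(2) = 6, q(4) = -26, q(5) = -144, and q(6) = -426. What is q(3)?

Write q(u) = au^4 + bu^3 + cu^2 + du + e. Substituting each data point gives a linear system:
  256a - 64b + 16c - 4d + e = -666
  16a + 8b + 4c + 2d + e = 6
  256a + 64b + 16c + 4d + e = -26
  625a + 125b + 25c + 5d + e = -144
  1296a + 216b + 36c + 6d + e = -426
Solving the system yields a = -1, b = 5, c = -6, d = 0, e = 6.
So q(u) = -u^4 + 5u^3 - 6u^2 + 6.
Then q(3) = 6.

6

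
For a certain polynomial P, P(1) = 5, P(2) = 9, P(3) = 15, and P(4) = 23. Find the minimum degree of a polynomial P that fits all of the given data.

Forward differences of the values at u = 1, 2, 3, 4:
  P  : 5  9  15  23
  Δ  : 4  6  8
  Δ^2: 2  2
  Δ^3: 0
The second differences are constant (2) and nonzero, while all higher differences vanish, so the minimal degree is 2.

2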